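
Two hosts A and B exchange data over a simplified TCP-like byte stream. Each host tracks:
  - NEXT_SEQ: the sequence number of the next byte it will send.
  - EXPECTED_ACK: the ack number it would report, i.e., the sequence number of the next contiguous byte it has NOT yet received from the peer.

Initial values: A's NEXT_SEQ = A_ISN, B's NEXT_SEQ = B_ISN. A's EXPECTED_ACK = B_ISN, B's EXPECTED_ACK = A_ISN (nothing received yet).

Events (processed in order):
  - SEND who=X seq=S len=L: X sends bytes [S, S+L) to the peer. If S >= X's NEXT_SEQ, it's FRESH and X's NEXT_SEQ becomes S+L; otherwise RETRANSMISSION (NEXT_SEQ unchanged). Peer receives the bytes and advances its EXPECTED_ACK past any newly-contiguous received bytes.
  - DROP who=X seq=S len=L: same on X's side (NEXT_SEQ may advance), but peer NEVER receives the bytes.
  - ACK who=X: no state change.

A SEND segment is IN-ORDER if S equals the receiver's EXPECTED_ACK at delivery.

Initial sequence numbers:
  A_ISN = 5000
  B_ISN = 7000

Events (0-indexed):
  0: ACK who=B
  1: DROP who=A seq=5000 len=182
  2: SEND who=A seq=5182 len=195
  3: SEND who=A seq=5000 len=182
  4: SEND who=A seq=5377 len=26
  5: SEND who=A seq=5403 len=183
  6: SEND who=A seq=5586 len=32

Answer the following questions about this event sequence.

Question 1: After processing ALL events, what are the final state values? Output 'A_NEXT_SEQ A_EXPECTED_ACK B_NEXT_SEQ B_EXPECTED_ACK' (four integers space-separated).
Answer: 5618 7000 7000 5618

Derivation:
After event 0: A_seq=5000 A_ack=7000 B_seq=7000 B_ack=5000
After event 1: A_seq=5182 A_ack=7000 B_seq=7000 B_ack=5000
After event 2: A_seq=5377 A_ack=7000 B_seq=7000 B_ack=5000
After event 3: A_seq=5377 A_ack=7000 B_seq=7000 B_ack=5377
After event 4: A_seq=5403 A_ack=7000 B_seq=7000 B_ack=5403
After event 5: A_seq=5586 A_ack=7000 B_seq=7000 B_ack=5586
After event 6: A_seq=5618 A_ack=7000 B_seq=7000 B_ack=5618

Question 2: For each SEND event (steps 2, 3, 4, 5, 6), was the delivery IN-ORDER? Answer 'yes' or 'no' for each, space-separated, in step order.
Answer: no yes yes yes yes

Derivation:
Step 2: SEND seq=5182 -> out-of-order
Step 3: SEND seq=5000 -> in-order
Step 4: SEND seq=5377 -> in-order
Step 5: SEND seq=5403 -> in-order
Step 6: SEND seq=5586 -> in-order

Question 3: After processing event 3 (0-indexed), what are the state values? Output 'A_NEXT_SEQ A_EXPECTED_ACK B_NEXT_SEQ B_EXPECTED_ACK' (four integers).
After event 0: A_seq=5000 A_ack=7000 B_seq=7000 B_ack=5000
After event 1: A_seq=5182 A_ack=7000 B_seq=7000 B_ack=5000
After event 2: A_seq=5377 A_ack=7000 B_seq=7000 B_ack=5000
After event 3: A_seq=5377 A_ack=7000 B_seq=7000 B_ack=5377

5377 7000 7000 5377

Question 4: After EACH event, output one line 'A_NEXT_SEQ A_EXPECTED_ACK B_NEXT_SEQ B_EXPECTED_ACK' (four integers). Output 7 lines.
5000 7000 7000 5000
5182 7000 7000 5000
5377 7000 7000 5000
5377 7000 7000 5377
5403 7000 7000 5403
5586 7000 7000 5586
5618 7000 7000 5618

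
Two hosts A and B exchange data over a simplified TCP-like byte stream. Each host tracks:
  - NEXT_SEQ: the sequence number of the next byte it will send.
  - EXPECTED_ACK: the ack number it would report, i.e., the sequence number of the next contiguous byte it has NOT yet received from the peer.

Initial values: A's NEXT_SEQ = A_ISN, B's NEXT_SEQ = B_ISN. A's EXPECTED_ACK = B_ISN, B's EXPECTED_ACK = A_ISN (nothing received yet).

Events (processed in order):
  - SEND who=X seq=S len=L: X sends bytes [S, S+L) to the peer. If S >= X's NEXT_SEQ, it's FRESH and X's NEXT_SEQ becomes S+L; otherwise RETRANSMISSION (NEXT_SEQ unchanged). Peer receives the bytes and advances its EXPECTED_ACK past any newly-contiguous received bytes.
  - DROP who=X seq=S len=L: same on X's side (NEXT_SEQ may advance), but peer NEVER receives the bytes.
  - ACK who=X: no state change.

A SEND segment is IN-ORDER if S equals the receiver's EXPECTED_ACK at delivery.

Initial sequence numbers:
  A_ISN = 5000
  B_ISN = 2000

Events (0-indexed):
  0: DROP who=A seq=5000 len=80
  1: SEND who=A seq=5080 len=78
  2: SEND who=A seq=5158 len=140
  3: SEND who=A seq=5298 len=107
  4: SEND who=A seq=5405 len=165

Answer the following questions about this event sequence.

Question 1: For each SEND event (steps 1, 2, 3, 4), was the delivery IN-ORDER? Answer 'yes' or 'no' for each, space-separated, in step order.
Answer: no no no no

Derivation:
Step 1: SEND seq=5080 -> out-of-order
Step 2: SEND seq=5158 -> out-of-order
Step 3: SEND seq=5298 -> out-of-order
Step 4: SEND seq=5405 -> out-of-order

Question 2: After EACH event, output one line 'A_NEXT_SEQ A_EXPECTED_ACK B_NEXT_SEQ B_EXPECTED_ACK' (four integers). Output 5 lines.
5080 2000 2000 5000
5158 2000 2000 5000
5298 2000 2000 5000
5405 2000 2000 5000
5570 2000 2000 5000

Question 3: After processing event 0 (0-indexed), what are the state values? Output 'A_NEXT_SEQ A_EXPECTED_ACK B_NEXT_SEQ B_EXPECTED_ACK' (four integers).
After event 0: A_seq=5080 A_ack=2000 B_seq=2000 B_ack=5000

5080 2000 2000 5000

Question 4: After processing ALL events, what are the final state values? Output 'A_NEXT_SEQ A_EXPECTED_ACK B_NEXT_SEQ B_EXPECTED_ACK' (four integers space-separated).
Answer: 5570 2000 2000 5000

Derivation:
After event 0: A_seq=5080 A_ack=2000 B_seq=2000 B_ack=5000
After event 1: A_seq=5158 A_ack=2000 B_seq=2000 B_ack=5000
After event 2: A_seq=5298 A_ack=2000 B_seq=2000 B_ack=5000
After event 3: A_seq=5405 A_ack=2000 B_seq=2000 B_ack=5000
After event 4: A_seq=5570 A_ack=2000 B_seq=2000 B_ack=5000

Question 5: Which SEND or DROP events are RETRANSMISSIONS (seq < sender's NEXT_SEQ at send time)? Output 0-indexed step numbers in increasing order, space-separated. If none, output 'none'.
Answer: none

Derivation:
Step 0: DROP seq=5000 -> fresh
Step 1: SEND seq=5080 -> fresh
Step 2: SEND seq=5158 -> fresh
Step 3: SEND seq=5298 -> fresh
Step 4: SEND seq=5405 -> fresh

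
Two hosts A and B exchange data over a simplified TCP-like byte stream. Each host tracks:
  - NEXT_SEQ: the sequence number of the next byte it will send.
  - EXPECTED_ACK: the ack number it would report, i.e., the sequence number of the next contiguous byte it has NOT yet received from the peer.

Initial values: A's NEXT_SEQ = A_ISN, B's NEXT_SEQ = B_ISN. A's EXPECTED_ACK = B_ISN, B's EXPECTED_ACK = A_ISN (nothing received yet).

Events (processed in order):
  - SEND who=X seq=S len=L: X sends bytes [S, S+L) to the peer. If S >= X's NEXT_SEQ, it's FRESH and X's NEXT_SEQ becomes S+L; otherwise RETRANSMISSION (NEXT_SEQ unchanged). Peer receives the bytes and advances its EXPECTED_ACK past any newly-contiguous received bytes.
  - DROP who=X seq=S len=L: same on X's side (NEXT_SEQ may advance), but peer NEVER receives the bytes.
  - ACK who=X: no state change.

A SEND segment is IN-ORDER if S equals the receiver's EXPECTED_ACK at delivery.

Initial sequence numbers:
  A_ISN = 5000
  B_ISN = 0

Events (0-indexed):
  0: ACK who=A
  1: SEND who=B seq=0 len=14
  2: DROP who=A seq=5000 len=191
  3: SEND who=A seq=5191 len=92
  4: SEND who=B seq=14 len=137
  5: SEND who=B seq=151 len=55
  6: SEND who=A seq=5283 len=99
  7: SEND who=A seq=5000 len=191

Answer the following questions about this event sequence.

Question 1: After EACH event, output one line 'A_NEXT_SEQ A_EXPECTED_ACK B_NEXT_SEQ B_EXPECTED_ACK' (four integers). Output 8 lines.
5000 0 0 5000
5000 14 14 5000
5191 14 14 5000
5283 14 14 5000
5283 151 151 5000
5283 206 206 5000
5382 206 206 5000
5382 206 206 5382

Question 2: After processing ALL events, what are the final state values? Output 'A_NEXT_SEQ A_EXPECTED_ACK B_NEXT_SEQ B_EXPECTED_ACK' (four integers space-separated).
After event 0: A_seq=5000 A_ack=0 B_seq=0 B_ack=5000
After event 1: A_seq=5000 A_ack=14 B_seq=14 B_ack=5000
After event 2: A_seq=5191 A_ack=14 B_seq=14 B_ack=5000
After event 3: A_seq=5283 A_ack=14 B_seq=14 B_ack=5000
After event 4: A_seq=5283 A_ack=151 B_seq=151 B_ack=5000
After event 5: A_seq=5283 A_ack=206 B_seq=206 B_ack=5000
After event 6: A_seq=5382 A_ack=206 B_seq=206 B_ack=5000
After event 7: A_seq=5382 A_ack=206 B_seq=206 B_ack=5382

Answer: 5382 206 206 5382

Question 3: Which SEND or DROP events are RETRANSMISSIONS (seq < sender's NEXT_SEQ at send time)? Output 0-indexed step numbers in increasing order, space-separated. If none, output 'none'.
Step 1: SEND seq=0 -> fresh
Step 2: DROP seq=5000 -> fresh
Step 3: SEND seq=5191 -> fresh
Step 4: SEND seq=14 -> fresh
Step 5: SEND seq=151 -> fresh
Step 6: SEND seq=5283 -> fresh
Step 7: SEND seq=5000 -> retransmit

Answer: 7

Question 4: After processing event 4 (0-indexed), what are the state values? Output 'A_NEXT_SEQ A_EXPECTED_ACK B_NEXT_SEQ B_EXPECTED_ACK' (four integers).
After event 0: A_seq=5000 A_ack=0 B_seq=0 B_ack=5000
After event 1: A_seq=5000 A_ack=14 B_seq=14 B_ack=5000
After event 2: A_seq=5191 A_ack=14 B_seq=14 B_ack=5000
After event 3: A_seq=5283 A_ack=14 B_seq=14 B_ack=5000
After event 4: A_seq=5283 A_ack=151 B_seq=151 B_ack=5000

5283 151 151 5000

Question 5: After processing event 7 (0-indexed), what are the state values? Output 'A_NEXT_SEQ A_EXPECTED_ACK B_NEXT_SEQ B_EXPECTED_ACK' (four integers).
After event 0: A_seq=5000 A_ack=0 B_seq=0 B_ack=5000
After event 1: A_seq=5000 A_ack=14 B_seq=14 B_ack=5000
After event 2: A_seq=5191 A_ack=14 B_seq=14 B_ack=5000
After event 3: A_seq=5283 A_ack=14 B_seq=14 B_ack=5000
After event 4: A_seq=5283 A_ack=151 B_seq=151 B_ack=5000
After event 5: A_seq=5283 A_ack=206 B_seq=206 B_ack=5000
After event 6: A_seq=5382 A_ack=206 B_seq=206 B_ack=5000
After event 7: A_seq=5382 A_ack=206 B_seq=206 B_ack=5382

5382 206 206 5382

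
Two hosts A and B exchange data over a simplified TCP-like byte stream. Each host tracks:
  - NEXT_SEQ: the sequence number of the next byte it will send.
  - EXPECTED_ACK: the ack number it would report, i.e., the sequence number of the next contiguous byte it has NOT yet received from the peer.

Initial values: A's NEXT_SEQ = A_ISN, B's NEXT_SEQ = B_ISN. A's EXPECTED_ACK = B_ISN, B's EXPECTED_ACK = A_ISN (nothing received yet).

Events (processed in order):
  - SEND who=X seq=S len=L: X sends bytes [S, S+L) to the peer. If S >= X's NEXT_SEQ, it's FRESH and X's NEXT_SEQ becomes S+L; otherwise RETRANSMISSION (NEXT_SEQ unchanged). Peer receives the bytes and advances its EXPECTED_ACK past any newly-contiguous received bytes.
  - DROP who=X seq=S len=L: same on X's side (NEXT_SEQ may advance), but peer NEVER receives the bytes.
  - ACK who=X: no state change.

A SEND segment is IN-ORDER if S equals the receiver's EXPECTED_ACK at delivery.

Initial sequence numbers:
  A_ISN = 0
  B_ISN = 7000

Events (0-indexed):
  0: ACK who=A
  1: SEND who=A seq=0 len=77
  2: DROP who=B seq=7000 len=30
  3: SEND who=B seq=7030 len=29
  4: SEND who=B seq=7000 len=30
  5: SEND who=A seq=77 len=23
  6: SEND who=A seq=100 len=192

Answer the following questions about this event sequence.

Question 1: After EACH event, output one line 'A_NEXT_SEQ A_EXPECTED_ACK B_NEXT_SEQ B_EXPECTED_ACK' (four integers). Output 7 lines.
0 7000 7000 0
77 7000 7000 77
77 7000 7030 77
77 7000 7059 77
77 7059 7059 77
100 7059 7059 100
292 7059 7059 292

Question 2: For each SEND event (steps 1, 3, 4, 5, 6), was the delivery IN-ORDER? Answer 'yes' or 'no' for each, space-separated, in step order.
Answer: yes no yes yes yes

Derivation:
Step 1: SEND seq=0 -> in-order
Step 3: SEND seq=7030 -> out-of-order
Step 4: SEND seq=7000 -> in-order
Step 5: SEND seq=77 -> in-order
Step 6: SEND seq=100 -> in-order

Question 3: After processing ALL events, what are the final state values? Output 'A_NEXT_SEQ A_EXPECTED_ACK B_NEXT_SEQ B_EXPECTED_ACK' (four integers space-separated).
After event 0: A_seq=0 A_ack=7000 B_seq=7000 B_ack=0
After event 1: A_seq=77 A_ack=7000 B_seq=7000 B_ack=77
After event 2: A_seq=77 A_ack=7000 B_seq=7030 B_ack=77
After event 3: A_seq=77 A_ack=7000 B_seq=7059 B_ack=77
After event 4: A_seq=77 A_ack=7059 B_seq=7059 B_ack=77
After event 5: A_seq=100 A_ack=7059 B_seq=7059 B_ack=100
After event 6: A_seq=292 A_ack=7059 B_seq=7059 B_ack=292

Answer: 292 7059 7059 292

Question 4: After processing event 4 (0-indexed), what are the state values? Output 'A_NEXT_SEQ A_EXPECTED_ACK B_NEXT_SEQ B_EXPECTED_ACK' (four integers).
After event 0: A_seq=0 A_ack=7000 B_seq=7000 B_ack=0
After event 1: A_seq=77 A_ack=7000 B_seq=7000 B_ack=77
After event 2: A_seq=77 A_ack=7000 B_seq=7030 B_ack=77
After event 3: A_seq=77 A_ack=7000 B_seq=7059 B_ack=77
After event 4: A_seq=77 A_ack=7059 B_seq=7059 B_ack=77

77 7059 7059 77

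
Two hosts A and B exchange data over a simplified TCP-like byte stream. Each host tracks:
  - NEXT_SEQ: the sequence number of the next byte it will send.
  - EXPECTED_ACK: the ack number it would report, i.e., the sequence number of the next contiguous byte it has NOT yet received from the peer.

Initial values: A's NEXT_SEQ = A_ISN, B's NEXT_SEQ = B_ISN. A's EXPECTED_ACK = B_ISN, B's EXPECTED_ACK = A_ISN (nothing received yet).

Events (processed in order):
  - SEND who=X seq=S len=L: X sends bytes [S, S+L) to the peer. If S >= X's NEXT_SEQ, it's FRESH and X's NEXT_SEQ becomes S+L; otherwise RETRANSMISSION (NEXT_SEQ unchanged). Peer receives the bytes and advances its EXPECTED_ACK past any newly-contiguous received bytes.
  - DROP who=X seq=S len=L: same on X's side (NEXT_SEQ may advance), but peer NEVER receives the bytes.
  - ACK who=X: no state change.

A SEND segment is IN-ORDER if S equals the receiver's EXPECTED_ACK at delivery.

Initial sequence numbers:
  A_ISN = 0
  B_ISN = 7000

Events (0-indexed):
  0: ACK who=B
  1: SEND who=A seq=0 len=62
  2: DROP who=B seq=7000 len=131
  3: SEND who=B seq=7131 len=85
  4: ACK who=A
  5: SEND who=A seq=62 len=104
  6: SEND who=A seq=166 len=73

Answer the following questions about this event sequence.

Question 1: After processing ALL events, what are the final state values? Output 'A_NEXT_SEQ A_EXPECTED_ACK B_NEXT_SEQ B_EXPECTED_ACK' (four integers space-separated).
After event 0: A_seq=0 A_ack=7000 B_seq=7000 B_ack=0
After event 1: A_seq=62 A_ack=7000 B_seq=7000 B_ack=62
After event 2: A_seq=62 A_ack=7000 B_seq=7131 B_ack=62
After event 3: A_seq=62 A_ack=7000 B_seq=7216 B_ack=62
After event 4: A_seq=62 A_ack=7000 B_seq=7216 B_ack=62
After event 5: A_seq=166 A_ack=7000 B_seq=7216 B_ack=166
After event 6: A_seq=239 A_ack=7000 B_seq=7216 B_ack=239

Answer: 239 7000 7216 239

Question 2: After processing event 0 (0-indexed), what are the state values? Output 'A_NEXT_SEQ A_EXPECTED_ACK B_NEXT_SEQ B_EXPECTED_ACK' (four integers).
After event 0: A_seq=0 A_ack=7000 B_seq=7000 B_ack=0

0 7000 7000 0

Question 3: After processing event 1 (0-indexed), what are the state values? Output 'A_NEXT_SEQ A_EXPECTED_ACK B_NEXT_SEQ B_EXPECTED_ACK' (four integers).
After event 0: A_seq=0 A_ack=7000 B_seq=7000 B_ack=0
After event 1: A_seq=62 A_ack=7000 B_seq=7000 B_ack=62

62 7000 7000 62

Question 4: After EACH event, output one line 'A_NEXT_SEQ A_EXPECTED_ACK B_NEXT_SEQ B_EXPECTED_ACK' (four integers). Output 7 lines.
0 7000 7000 0
62 7000 7000 62
62 7000 7131 62
62 7000 7216 62
62 7000 7216 62
166 7000 7216 166
239 7000 7216 239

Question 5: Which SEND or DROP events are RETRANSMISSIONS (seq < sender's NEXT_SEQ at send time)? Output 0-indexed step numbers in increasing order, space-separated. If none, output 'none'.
Step 1: SEND seq=0 -> fresh
Step 2: DROP seq=7000 -> fresh
Step 3: SEND seq=7131 -> fresh
Step 5: SEND seq=62 -> fresh
Step 6: SEND seq=166 -> fresh

Answer: none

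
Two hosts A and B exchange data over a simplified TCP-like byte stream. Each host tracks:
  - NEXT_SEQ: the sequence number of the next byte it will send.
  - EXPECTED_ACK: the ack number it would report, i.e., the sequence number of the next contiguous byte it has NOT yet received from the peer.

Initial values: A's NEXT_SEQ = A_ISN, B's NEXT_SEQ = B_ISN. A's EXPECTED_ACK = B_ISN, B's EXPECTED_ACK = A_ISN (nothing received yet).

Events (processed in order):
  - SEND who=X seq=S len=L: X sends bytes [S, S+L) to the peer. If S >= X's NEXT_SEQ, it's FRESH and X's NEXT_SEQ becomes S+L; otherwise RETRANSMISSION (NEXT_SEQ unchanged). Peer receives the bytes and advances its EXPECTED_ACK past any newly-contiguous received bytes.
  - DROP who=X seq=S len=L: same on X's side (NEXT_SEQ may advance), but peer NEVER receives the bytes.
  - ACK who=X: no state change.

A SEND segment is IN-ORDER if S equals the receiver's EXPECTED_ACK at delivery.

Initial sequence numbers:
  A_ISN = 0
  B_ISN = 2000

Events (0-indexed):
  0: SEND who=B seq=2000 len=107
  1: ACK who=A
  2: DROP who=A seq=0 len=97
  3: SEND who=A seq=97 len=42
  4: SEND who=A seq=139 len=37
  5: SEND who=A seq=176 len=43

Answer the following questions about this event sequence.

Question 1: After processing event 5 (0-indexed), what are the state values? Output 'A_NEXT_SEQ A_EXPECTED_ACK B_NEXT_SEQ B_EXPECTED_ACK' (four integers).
After event 0: A_seq=0 A_ack=2107 B_seq=2107 B_ack=0
After event 1: A_seq=0 A_ack=2107 B_seq=2107 B_ack=0
After event 2: A_seq=97 A_ack=2107 B_seq=2107 B_ack=0
After event 3: A_seq=139 A_ack=2107 B_seq=2107 B_ack=0
After event 4: A_seq=176 A_ack=2107 B_seq=2107 B_ack=0
After event 5: A_seq=219 A_ack=2107 B_seq=2107 B_ack=0

219 2107 2107 0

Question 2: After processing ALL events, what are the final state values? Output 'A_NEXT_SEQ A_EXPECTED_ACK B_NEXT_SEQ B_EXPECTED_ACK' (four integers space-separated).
Answer: 219 2107 2107 0

Derivation:
After event 0: A_seq=0 A_ack=2107 B_seq=2107 B_ack=0
After event 1: A_seq=0 A_ack=2107 B_seq=2107 B_ack=0
After event 2: A_seq=97 A_ack=2107 B_seq=2107 B_ack=0
After event 3: A_seq=139 A_ack=2107 B_seq=2107 B_ack=0
After event 4: A_seq=176 A_ack=2107 B_seq=2107 B_ack=0
After event 5: A_seq=219 A_ack=2107 B_seq=2107 B_ack=0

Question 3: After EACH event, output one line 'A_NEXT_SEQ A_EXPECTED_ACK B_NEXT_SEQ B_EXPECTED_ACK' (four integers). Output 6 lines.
0 2107 2107 0
0 2107 2107 0
97 2107 2107 0
139 2107 2107 0
176 2107 2107 0
219 2107 2107 0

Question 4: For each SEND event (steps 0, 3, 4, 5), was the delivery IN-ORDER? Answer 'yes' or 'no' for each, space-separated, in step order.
Step 0: SEND seq=2000 -> in-order
Step 3: SEND seq=97 -> out-of-order
Step 4: SEND seq=139 -> out-of-order
Step 5: SEND seq=176 -> out-of-order

Answer: yes no no no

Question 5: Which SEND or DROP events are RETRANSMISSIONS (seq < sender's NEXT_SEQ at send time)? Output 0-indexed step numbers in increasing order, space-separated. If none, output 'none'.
Answer: none

Derivation:
Step 0: SEND seq=2000 -> fresh
Step 2: DROP seq=0 -> fresh
Step 3: SEND seq=97 -> fresh
Step 4: SEND seq=139 -> fresh
Step 5: SEND seq=176 -> fresh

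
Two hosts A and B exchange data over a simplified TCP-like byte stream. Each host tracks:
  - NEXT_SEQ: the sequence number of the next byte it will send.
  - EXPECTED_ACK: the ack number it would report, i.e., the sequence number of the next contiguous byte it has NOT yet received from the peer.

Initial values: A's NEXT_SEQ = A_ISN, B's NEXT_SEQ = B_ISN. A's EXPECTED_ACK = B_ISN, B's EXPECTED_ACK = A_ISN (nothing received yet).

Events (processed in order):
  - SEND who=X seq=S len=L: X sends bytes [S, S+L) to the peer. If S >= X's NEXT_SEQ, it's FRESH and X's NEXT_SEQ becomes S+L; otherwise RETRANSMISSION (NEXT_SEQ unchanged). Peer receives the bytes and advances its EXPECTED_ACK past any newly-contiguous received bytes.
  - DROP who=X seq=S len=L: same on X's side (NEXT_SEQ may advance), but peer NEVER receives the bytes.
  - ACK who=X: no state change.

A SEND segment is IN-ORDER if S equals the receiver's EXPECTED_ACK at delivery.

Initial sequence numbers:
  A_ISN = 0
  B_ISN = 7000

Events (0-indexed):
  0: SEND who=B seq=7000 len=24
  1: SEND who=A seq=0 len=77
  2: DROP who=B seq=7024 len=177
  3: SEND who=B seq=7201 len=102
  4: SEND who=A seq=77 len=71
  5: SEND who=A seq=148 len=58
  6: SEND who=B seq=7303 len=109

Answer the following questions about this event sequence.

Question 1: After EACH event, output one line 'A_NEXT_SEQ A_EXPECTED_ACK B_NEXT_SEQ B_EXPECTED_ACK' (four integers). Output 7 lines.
0 7024 7024 0
77 7024 7024 77
77 7024 7201 77
77 7024 7303 77
148 7024 7303 148
206 7024 7303 206
206 7024 7412 206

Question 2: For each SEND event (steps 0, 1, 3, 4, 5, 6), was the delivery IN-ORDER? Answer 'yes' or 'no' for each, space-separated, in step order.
Answer: yes yes no yes yes no

Derivation:
Step 0: SEND seq=7000 -> in-order
Step 1: SEND seq=0 -> in-order
Step 3: SEND seq=7201 -> out-of-order
Step 4: SEND seq=77 -> in-order
Step 5: SEND seq=148 -> in-order
Step 6: SEND seq=7303 -> out-of-order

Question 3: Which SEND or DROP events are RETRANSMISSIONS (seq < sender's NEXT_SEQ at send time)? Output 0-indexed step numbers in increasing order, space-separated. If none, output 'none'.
Step 0: SEND seq=7000 -> fresh
Step 1: SEND seq=0 -> fresh
Step 2: DROP seq=7024 -> fresh
Step 3: SEND seq=7201 -> fresh
Step 4: SEND seq=77 -> fresh
Step 5: SEND seq=148 -> fresh
Step 6: SEND seq=7303 -> fresh

Answer: none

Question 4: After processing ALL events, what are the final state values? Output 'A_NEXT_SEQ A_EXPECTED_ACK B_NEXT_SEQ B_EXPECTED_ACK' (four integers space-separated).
Answer: 206 7024 7412 206

Derivation:
After event 0: A_seq=0 A_ack=7024 B_seq=7024 B_ack=0
After event 1: A_seq=77 A_ack=7024 B_seq=7024 B_ack=77
After event 2: A_seq=77 A_ack=7024 B_seq=7201 B_ack=77
After event 3: A_seq=77 A_ack=7024 B_seq=7303 B_ack=77
After event 4: A_seq=148 A_ack=7024 B_seq=7303 B_ack=148
After event 5: A_seq=206 A_ack=7024 B_seq=7303 B_ack=206
After event 6: A_seq=206 A_ack=7024 B_seq=7412 B_ack=206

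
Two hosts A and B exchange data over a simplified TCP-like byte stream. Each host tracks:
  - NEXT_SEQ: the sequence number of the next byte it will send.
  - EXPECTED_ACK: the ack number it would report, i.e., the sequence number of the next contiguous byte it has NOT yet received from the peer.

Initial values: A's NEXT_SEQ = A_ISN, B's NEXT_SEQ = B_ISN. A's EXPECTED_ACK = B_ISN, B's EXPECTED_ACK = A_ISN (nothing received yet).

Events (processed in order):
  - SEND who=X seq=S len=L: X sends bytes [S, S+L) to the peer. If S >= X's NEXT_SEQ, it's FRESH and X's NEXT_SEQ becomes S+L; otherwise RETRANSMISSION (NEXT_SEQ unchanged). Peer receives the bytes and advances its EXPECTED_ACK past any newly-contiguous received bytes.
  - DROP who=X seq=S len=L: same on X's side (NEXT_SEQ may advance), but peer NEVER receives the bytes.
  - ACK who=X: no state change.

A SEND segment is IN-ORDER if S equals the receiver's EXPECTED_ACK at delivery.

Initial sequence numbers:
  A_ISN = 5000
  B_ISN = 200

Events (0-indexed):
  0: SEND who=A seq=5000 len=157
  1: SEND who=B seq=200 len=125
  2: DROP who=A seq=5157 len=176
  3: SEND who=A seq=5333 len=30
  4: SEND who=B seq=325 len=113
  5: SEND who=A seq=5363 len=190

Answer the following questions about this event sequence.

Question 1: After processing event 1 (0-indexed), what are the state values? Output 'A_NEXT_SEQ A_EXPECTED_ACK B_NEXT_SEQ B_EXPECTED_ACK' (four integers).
After event 0: A_seq=5157 A_ack=200 B_seq=200 B_ack=5157
After event 1: A_seq=5157 A_ack=325 B_seq=325 B_ack=5157

5157 325 325 5157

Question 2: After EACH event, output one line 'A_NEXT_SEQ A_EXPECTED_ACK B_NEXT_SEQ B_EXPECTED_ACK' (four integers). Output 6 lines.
5157 200 200 5157
5157 325 325 5157
5333 325 325 5157
5363 325 325 5157
5363 438 438 5157
5553 438 438 5157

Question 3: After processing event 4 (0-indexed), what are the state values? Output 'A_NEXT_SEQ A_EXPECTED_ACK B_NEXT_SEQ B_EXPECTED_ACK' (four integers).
After event 0: A_seq=5157 A_ack=200 B_seq=200 B_ack=5157
After event 1: A_seq=5157 A_ack=325 B_seq=325 B_ack=5157
After event 2: A_seq=5333 A_ack=325 B_seq=325 B_ack=5157
After event 3: A_seq=5363 A_ack=325 B_seq=325 B_ack=5157
After event 4: A_seq=5363 A_ack=438 B_seq=438 B_ack=5157

5363 438 438 5157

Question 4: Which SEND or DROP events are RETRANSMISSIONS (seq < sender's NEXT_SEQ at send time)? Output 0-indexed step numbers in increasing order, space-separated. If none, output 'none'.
Answer: none

Derivation:
Step 0: SEND seq=5000 -> fresh
Step 1: SEND seq=200 -> fresh
Step 2: DROP seq=5157 -> fresh
Step 3: SEND seq=5333 -> fresh
Step 4: SEND seq=325 -> fresh
Step 5: SEND seq=5363 -> fresh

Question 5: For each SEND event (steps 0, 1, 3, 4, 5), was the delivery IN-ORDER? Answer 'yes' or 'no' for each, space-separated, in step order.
Answer: yes yes no yes no

Derivation:
Step 0: SEND seq=5000 -> in-order
Step 1: SEND seq=200 -> in-order
Step 3: SEND seq=5333 -> out-of-order
Step 4: SEND seq=325 -> in-order
Step 5: SEND seq=5363 -> out-of-order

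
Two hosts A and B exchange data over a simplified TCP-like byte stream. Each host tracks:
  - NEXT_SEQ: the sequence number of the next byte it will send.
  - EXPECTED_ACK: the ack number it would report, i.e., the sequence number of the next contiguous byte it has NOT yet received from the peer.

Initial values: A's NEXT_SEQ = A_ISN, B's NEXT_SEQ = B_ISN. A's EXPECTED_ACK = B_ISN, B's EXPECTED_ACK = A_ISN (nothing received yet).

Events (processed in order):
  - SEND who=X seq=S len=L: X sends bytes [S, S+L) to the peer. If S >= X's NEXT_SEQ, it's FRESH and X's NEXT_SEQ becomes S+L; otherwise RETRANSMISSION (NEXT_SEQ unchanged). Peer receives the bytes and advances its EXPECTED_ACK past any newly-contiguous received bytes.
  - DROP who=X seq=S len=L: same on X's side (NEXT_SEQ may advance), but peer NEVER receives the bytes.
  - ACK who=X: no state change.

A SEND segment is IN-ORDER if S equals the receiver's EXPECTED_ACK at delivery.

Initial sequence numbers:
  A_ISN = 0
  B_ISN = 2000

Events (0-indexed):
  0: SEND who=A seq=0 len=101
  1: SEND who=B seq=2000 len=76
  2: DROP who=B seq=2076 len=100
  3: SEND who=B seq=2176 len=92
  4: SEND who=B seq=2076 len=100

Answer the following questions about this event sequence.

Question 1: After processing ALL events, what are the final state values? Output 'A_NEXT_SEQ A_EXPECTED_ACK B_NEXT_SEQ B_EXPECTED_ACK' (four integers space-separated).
Answer: 101 2268 2268 101

Derivation:
After event 0: A_seq=101 A_ack=2000 B_seq=2000 B_ack=101
After event 1: A_seq=101 A_ack=2076 B_seq=2076 B_ack=101
After event 2: A_seq=101 A_ack=2076 B_seq=2176 B_ack=101
After event 3: A_seq=101 A_ack=2076 B_seq=2268 B_ack=101
After event 4: A_seq=101 A_ack=2268 B_seq=2268 B_ack=101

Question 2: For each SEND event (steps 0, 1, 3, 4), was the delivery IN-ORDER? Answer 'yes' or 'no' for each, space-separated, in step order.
Answer: yes yes no yes

Derivation:
Step 0: SEND seq=0 -> in-order
Step 1: SEND seq=2000 -> in-order
Step 3: SEND seq=2176 -> out-of-order
Step 4: SEND seq=2076 -> in-order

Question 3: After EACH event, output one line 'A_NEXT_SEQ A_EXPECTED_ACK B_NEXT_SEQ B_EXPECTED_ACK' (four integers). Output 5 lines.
101 2000 2000 101
101 2076 2076 101
101 2076 2176 101
101 2076 2268 101
101 2268 2268 101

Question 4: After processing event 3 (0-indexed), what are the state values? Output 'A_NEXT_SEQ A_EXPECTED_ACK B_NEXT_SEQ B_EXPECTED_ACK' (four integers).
After event 0: A_seq=101 A_ack=2000 B_seq=2000 B_ack=101
After event 1: A_seq=101 A_ack=2076 B_seq=2076 B_ack=101
After event 2: A_seq=101 A_ack=2076 B_seq=2176 B_ack=101
After event 3: A_seq=101 A_ack=2076 B_seq=2268 B_ack=101

101 2076 2268 101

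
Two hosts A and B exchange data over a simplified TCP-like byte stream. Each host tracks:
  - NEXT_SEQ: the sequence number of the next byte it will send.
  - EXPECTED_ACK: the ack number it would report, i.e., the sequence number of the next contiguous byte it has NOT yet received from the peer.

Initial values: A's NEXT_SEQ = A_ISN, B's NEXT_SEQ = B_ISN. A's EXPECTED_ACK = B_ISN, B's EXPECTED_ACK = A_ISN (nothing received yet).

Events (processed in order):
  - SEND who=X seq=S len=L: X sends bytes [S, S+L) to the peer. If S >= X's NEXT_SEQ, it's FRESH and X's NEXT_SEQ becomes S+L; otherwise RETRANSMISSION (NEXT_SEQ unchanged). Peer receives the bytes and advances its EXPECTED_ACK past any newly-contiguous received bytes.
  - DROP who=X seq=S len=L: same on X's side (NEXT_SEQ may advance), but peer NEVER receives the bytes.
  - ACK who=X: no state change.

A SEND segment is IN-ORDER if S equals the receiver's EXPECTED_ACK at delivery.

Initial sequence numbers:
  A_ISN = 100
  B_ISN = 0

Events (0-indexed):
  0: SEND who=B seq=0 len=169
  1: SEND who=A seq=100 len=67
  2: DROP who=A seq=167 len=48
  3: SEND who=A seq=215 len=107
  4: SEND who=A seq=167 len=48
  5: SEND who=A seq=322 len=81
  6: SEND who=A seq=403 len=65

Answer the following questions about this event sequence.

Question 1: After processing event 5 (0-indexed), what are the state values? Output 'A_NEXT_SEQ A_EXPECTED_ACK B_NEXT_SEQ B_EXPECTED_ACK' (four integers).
After event 0: A_seq=100 A_ack=169 B_seq=169 B_ack=100
After event 1: A_seq=167 A_ack=169 B_seq=169 B_ack=167
After event 2: A_seq=215 A_ack=169 B_seq=169 B_ack=167
After event 3: A_seq=322 A_ack=169 B_seq=169 B_ack=167
After event 4: A_seq=322 A_ack=169 B_seq=169 B_ack=322
After event 5: A_seq=403 A_ack=169 B_seq=169 B_ack=403

403 169 169 403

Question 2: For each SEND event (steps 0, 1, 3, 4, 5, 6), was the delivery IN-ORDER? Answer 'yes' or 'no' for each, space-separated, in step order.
Step 0: SEND seq=0 -> in-order
Step 1: SEND seq=100 -> in-order
Step 3: SEND seq=215 -> out-of-order
Step 4: SEND seq=167 -> in-order
Step 5: SEND seq=322 -> in-order
Step 6: SEND seq=403 -> in-order

Answer: yes yes no yes yes yes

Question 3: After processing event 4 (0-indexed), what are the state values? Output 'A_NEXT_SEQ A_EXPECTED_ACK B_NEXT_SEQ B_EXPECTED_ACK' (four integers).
After event 0: A_seq=100 A_ack=169 B_seq=169 B_ack=100
After event 1: A_seq=167 A_ack=169 B_seq=169 B_ack=167
After event 2: A_seq=215 A_ack=169 B_seq=169 B_ack=167
After event 3: A_seq=322 A_ack=169 B_seq=169 B_ack=167
After event 4: A_seq=322 A_ack=169 B_seq=169 B_ack=322

322 169 169 322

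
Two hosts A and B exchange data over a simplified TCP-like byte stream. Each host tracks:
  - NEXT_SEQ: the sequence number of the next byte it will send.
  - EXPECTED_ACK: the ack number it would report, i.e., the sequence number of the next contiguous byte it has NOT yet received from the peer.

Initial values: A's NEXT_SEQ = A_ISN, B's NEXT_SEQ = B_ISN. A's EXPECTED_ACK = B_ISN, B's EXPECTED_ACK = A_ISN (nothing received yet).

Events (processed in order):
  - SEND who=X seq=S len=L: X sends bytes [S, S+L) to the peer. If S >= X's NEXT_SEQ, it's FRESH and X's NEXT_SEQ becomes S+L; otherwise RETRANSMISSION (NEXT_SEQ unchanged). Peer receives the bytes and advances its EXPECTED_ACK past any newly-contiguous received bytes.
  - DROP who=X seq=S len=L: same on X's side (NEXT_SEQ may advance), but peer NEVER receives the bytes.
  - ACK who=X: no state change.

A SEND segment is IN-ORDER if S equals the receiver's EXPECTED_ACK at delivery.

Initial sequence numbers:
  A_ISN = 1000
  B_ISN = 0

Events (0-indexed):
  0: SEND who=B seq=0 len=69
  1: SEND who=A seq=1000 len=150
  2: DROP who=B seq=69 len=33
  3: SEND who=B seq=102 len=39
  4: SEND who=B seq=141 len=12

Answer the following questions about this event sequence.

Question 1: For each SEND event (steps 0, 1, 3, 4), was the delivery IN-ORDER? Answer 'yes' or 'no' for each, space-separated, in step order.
Step 0: SEND seq=0 -> in-order
Step 1: SEND seq=1000 -> in-order
Step 3: SEND seq=102 -> out-of-order
Step 4: SEND seq=141 -> out-of-order

Answer: yes yes no no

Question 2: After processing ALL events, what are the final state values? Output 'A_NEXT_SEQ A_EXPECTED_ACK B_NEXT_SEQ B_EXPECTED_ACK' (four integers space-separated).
After event 0: A_seq=1000 A_ack=69 B_seq=69 B_ack=1000
After event 1: A_seq=1150 A_ack=69 B_seq=69 B_ack=1150
After event 2: A_seq=1150 A_ack=69 B_seq=102 B_ack=1150
After event 3: A_seq=1150 A_ack=69 B_seq=141 B_ack=1150
After event 4: A_seq=1150 A_ack=69 B_seq=153 B_ack=1150

Answer: 1150 69 153 1150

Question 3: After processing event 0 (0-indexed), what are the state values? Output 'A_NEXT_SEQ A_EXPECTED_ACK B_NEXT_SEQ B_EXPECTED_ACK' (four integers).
After event 0: A_seq=1000 A_ack=69 B_seq=69 B_ack=1000

1000 69 69 1000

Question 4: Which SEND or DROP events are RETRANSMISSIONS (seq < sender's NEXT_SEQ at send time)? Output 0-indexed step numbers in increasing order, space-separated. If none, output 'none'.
Step 0: SEND seq=0 -> fresh
Step 1: SEND seq=1000 -> fresh
Step 2: DROP seq=69 -> fresh
Step 3: SEND seq=102 -> fresh
Step 4: SEND seq=141 -> fresh

Answer: none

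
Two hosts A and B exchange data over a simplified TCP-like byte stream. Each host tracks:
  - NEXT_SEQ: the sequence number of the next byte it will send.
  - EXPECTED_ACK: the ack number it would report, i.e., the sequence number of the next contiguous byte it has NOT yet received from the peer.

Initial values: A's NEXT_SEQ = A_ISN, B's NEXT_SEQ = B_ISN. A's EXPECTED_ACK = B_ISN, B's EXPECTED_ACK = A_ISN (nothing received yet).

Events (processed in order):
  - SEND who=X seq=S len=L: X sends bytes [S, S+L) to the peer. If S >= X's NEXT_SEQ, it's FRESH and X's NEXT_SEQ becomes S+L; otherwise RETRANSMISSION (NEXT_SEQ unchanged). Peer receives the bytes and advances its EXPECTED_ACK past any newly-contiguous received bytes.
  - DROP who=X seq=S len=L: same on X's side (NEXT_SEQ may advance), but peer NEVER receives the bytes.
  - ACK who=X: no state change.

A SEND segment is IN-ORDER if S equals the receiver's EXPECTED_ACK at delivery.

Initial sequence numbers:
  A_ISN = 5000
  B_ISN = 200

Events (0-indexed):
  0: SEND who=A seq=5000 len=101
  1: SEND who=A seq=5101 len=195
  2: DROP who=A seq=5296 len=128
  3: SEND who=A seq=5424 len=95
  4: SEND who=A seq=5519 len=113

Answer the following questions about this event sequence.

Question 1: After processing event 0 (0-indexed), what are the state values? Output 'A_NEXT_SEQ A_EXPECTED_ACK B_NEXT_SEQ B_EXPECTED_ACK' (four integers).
After event 0: A_seq=5101 A_ack=200 B_seq=200 B_ack=5101

5101 200 200 5101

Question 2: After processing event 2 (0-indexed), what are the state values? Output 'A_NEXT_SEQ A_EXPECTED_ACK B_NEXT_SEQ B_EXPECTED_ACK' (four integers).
After event 0: A_seq=5101 A_ack=200 B_seq=200 B_ack=5101
After event 1: A_seq=5296 A_ack=200 B_seq=200 B_ack=5296
After event 2: A_seq=5424 A_ack=200 B_seq=200 B_ack=5296

5424 200 200 5296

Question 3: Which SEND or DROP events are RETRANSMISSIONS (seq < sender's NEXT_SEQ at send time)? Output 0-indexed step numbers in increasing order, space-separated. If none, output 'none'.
Step 0: SEND seq=5000 -> fresh
Step 1: SEND seq=5101 -> fresh
Step 2: DROP seq=5296 -> fresh
Step 3: SEND seq=5424 -> fresh
Step 4: SEND seq=5519 -> fresh

Answer: none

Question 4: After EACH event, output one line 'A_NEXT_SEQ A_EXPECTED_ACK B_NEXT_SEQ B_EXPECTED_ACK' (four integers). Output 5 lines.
5101 200 200 5101
5296 200 200 5296
5424 200 200 5296
5519 200 200 5296
5632 200 200 5296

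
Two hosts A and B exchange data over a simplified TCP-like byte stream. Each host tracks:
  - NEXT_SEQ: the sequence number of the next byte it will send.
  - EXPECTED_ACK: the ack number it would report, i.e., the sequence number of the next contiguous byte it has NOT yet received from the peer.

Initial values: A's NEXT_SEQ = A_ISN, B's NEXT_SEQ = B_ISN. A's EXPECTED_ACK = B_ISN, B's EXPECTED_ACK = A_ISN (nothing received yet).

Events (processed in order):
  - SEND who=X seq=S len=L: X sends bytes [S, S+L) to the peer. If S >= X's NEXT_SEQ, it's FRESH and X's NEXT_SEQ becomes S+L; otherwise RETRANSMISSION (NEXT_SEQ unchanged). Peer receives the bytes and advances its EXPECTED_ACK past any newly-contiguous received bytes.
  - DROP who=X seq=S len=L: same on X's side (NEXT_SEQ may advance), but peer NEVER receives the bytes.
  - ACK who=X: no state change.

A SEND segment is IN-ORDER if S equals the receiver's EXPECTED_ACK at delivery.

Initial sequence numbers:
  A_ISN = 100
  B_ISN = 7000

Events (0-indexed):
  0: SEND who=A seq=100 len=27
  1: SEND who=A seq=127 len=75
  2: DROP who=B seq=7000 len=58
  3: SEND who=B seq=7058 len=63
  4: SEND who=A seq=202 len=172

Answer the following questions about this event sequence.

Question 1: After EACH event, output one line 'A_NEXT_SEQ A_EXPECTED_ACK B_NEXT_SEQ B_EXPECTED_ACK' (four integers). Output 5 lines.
127 7000 7000 127
202 7000 7000 202
202 7000 7058 202
202 7000 7121 202
374 7000 7121 374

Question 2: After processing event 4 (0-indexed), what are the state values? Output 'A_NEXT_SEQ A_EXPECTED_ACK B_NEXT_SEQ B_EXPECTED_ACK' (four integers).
After event 0: A_seq=127 A_ack=7000 B_seq=7000 B_ack=127
After event 1: A_seq=202 A_ack=7000 B_seq=7000 B_ack=202
After event 2: A_seq=202 A_ack=7000 B_seq=7058 B_ack=202
After event 3: A_seq=202 A_ack=7000 B_seq=7121 B_ack=202
After event 4: A_seq=374 A_ack=7000 B_seq=7121 B_ack=374

374 7000 7121 374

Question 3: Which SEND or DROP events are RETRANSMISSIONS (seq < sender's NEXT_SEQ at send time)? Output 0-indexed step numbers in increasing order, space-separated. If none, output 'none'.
Answer: none

Derivation:
Step 0: SEND seq=100 -> fresh
Step 1: SEND seq=127 -> fresh
Step 2: DROP seq=7000 -> fresh
Step 3: SEND seq=7058 -> fresh
Step 4: SEND seq=202 -> fresh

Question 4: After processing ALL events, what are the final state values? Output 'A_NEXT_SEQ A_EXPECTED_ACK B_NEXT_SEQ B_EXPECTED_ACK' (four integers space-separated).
Answer: 374 7000 7121 374

Derivation:
After event 0: A_seq=127 A_ack=7000 B_seq=7000 B_ack=127
After event 1: A_seq=202 A_ack=7000 B_seq=7000 B_ack=202
After event 2: A_seq=202 A_ack=7000 B_seq=7058 B_ack=202
After event 3: A_seq=202 A_ack=7000 B_seq=7121 B_ack=202
After event 4: A_seq=374 A_ack=7000 B_seq=7121 B_ack=374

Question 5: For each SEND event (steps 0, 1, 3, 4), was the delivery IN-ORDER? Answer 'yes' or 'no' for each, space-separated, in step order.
Step 0: SEND seq=100 -> in-order
Step 1: SEND seq=127 -> in-order
Step 3: SEND seq=7058 -> out-of-order
Step 4: SEND seq=202 -> in-order

Answer: yes yes no yes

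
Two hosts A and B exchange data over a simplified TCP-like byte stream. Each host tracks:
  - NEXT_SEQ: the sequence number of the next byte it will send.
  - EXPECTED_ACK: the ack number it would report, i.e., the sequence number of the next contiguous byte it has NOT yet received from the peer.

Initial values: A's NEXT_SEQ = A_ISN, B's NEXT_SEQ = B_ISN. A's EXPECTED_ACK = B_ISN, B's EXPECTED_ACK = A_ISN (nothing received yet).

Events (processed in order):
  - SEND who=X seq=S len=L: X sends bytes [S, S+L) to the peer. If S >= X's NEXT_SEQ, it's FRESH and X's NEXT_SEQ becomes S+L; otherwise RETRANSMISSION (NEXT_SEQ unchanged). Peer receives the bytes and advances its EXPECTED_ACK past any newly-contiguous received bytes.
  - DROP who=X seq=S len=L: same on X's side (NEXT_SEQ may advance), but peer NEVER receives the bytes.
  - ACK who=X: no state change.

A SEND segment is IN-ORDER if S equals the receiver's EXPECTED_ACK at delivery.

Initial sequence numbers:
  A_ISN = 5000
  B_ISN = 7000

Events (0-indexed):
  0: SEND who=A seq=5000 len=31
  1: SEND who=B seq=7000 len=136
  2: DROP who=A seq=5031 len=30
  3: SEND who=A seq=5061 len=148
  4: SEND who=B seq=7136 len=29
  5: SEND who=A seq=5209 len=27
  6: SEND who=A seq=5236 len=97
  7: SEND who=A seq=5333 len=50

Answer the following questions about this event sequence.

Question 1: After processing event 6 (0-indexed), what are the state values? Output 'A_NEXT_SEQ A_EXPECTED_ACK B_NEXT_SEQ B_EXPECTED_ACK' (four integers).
After event 0: A_seq=5031 A_ack=7000 B_seq=7000 B_ack=5031
After event 1: A_seq=5031 A_ack=7136 B_seq=7136 B_ack=5031
After event 2: A_seq=5061 A_ack=7136 B_seq=7136 B_ack=5031
After event 3: A_seq=5209 A_ack=7136 B_seq=7136 B_ack=5031
After event 4: A_seq=5209 A_ack=7165 B_seq=7165 B_ack=5031
After event 5: A_seq=5236 A_ack=7165 B_seq=7165 B_ack=5031
After event 6: A_seq=5333 A_ack=7165 B_seq=7165 B_ack=5031

5333 7165 7165 5031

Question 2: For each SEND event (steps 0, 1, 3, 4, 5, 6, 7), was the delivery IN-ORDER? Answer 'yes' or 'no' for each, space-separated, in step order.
Step 0: SEND seq=5000 -> in-order
Step 1: SEND seq=7000 -> in-order
Step 3: SEND seq=5061 -> out-of-order
Step 4: SEND seq=7136 -> in-order
Step 5: SEND seq=5209 -> out-of-order
Step 6: SEND seq=5236 -> out-of-order
Step 7: SEND seq=5333 -> out-of-order

Answer: yes yes no yes no no no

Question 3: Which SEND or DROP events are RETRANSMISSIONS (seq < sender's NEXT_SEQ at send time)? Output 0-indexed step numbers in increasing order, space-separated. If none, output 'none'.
Step 0: SEND seq=5000 -> fresh
Step 1: SEND seq=7000 -> fresh
Step 2: DROP seq=5031 -> fresh
Step 3: SEND seq=5061 -> fresh
Step 4: SEND seq=7136 -> fresh
Step 5: SEND seq=5209 -> fresh
Step 6: SEND seq=5236 -> fresh
Step 7: SEND seq=5333 -> fresh

Answer: none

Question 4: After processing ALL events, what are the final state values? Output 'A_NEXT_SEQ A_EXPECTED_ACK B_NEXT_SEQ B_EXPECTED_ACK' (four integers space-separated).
After event 0: A_seq=5031 A_ack=7000 B_seq=7000 B_ack=5031
After event 1: A_seq=5031 A_ack=7136 B_seq=7136 B_ack=5031
After event 2: A_seq=5061 A_ack=7136 B_seq=7136 B_ack=5031
After event 3: A_seq=5209 A_ack=7136 B_seq=7136 B_ack=5031
After event 4: A_seq=5209 A_ack=7165 B_seq=7165 B_ack=5031
After event 5: A_seq=5236 A_ack=7165 B_seq=7165 B_ack=5031
After event 6: A_seq=5333 A_ack=7165 B_seq=7165 B_ack=5031
After event 7: A_seq=5383 A_ack=7165 B_seq=7165 B_ack=5031

Answer: 5383 7165 7165 5031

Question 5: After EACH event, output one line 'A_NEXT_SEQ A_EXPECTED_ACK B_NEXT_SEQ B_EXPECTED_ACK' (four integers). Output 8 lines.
5031 7000 7000 5031
5031 7136 7136 5031
5061 7136 7136 5031
5209 7136 7136 5031
5209 7165 7165 5031
5236 7165 7165 5031
5333 7165 7165 5031
5383 7165 7165 5031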